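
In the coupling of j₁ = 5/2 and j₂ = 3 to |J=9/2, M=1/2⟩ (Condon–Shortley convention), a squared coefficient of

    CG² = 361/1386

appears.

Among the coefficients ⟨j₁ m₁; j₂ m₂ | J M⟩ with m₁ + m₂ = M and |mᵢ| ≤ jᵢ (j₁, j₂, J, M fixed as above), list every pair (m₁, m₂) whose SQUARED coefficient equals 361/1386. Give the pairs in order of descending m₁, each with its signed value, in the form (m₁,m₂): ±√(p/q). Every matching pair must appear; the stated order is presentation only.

(-3/2,2): −√(361/1386)

Admissible pairs with m₁+m₂ = M = 1/2: (-5/2,3), (-3/2,2), (-1/2,1), (1/2,0), (3/2,-1), (5/2,-2)
  (m₁,m₂)=(5/2,-2): CG² = 125/1386, CG = +√(125/1386)
  (m₁,m₂)=(3/2,-1): CG² = 35/99, CG = +√(35/99)
  (m₁,m₂)=(1/2,0): CG² = 10/231, CG = +√(10/231)
  (m₁,m₂)=(-1/2,1): CG² = 160/693, CG = −√(160/693)
  (m₁,m₂)=(-3/2,2): CG² = 361/1386, CG = −√(361/1386)   ← matches the target
  (m₁,m₂)=(-5/2,3): CG² = 5/231, CG = −√(5/231)
Pairs with CG² = 361/1386: (-3/2,2): −√(361/1386)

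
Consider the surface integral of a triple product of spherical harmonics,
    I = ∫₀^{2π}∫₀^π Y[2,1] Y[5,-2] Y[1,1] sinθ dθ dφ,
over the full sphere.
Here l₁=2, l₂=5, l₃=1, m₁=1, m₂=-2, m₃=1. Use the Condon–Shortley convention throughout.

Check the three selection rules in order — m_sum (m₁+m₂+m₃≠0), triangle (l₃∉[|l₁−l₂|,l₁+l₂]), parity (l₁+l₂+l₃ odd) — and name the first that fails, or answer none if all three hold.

azimuthal sum: 1 − 2 + 1 = 0  ✓
l₃ must lie in [3,7]; have l₃=1  ✗
L = 2 + 5 + 1 = 8 (even)

triangle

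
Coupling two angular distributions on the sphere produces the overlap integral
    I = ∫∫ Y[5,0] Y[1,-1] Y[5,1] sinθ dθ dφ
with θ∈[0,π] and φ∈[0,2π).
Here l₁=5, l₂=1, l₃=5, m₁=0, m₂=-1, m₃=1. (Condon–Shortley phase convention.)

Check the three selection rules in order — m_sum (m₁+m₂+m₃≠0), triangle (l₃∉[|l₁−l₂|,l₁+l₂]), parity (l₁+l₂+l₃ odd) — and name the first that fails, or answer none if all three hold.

Σmᵢ = 0  ✓
l₃∈[|l₁−l₂|,l₁+l₂]=[4,6], have l₃=5  ✓
Σlᵢ = 11 ⇒ odd  ✗

parity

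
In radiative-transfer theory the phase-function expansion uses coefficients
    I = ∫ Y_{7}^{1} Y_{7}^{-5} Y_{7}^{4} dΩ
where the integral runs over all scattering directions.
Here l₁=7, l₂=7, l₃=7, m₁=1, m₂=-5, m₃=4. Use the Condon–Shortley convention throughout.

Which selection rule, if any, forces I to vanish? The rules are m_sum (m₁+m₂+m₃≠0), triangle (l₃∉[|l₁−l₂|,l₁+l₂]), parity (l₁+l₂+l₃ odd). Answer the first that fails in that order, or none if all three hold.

m₁+m₂+m₃ = 1 − 5 + 4 = 0  ✓
triangle: |7−7|=0 ≤ l₃=7 ≤ 7+7=14  ✓
parity: l₁+l₂+l₃ = 21 is odd  ✗

parity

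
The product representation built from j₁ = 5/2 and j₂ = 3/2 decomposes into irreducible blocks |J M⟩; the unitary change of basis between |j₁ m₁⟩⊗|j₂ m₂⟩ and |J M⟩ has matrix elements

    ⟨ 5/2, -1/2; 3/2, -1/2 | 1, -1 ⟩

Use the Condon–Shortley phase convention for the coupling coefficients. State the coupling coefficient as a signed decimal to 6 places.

triangle: 3!*2!*0!/6! = 12/720
(j±m)!: 2!*3!*1!*2!*0!*2! = 48
prefactor² = (2J+1)*Δ*N² = 12/5
  k=1: −1/(1!*2!*2!*0!*0!*0!) = -1/4
Σ = -1/4  ⇒  CG² = 12/5*(-1/4)² = 3/20
CG = −√(3/20) = -0.387298

-0.387298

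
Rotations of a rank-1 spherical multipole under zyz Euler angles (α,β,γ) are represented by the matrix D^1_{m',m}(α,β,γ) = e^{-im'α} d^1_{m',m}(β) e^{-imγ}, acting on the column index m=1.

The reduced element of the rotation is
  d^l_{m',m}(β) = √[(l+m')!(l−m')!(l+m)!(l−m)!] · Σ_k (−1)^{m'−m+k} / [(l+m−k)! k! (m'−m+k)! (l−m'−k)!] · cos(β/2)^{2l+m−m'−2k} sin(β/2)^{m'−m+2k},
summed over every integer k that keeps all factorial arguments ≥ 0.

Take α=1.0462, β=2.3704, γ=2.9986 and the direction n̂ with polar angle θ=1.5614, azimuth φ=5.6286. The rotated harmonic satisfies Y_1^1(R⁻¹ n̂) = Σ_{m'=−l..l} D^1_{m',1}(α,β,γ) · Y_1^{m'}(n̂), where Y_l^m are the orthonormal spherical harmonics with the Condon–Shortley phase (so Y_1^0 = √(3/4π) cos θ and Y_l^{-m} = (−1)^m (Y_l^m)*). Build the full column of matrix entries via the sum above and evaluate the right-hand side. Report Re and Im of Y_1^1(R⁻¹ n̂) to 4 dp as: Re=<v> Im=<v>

Need the full column D^1_{m',1} for m'=−1..1 at α=1.0462, β=2.3704, γ=2.9986.
cos(β/2)=0.376112, sin(β/2)=0.926574
d^1_{-1,1}: single k=2 term ⇒ +0.858540;  D = -0.319728-0.796784i
d^1_{0,1}: single k=1 term ⇒ +0.492847;  D = -0.487817-0.070234i
d^1_{1,1}: single k=0 term ⇒ +0.141460;  D = -0.087577+0.111091i
Y_1^{m'}(θ=1.5614,φ=5.6286) and Σ D·Y over m':
  (-0.3197-0.7968i)·(+0.2741+0.2103i)  (-0.4878-0.0702i)·(+0.0046+0.0000i)  (-0.0876+0.1111i)·(-0.2741+0.2103i)
Y_1^1(R⁻¹ n̂) = +0.078362-0.334814i

Re=0.0784 Im=-0.3348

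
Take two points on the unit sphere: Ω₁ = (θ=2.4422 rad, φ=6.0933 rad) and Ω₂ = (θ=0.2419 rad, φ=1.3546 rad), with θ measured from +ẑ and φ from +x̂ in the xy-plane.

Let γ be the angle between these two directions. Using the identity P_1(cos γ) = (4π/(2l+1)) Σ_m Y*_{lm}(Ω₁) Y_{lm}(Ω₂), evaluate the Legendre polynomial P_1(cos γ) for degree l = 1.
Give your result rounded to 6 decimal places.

-0.738896

Summing Y*_{l m}(θ₁,φ₁)·Y_{l m}(θ₂,φ₂) over m ∈ [−1, 1]; prefactor 4π/(2·1+1) = 4.188790:
  term(m=-1) = +0.000484-0.018401i   from Y*(Ω₁)=+0.218415-0.041980i, Y(Ω₂)=+0.017754-0.080836i
  term(m=+0) = -0.177367-0.000000i   from Y*(Ω₁)=-0.373895-0.000000i, Y(Ω₂)=+0.474377+0.000000i
  term(m=+1) = +0.000484+0.018401i   from Y*(Ω₁)=-0.218415-0.041980i, Y(Ω₂)=-0.017754-0.080836i
Total Σ_m = -0.176398+0.000000i. Multiply by 4.188790: -0.738896+0.000000i. P_1(cos γ) = -0.738896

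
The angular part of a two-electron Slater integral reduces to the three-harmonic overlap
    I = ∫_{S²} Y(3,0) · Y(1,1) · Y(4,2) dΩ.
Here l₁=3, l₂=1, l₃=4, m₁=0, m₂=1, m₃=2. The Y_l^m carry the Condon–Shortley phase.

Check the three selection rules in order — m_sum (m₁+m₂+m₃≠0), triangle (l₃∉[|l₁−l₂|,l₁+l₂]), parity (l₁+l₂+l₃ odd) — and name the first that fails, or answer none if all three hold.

m_sum

Σmᵢ = 3  ✗
l₃∈[|l₁−l₂|,l₁+l₂]=[2,4], have l₃=4
Σlᵢ = 8 ⇒ even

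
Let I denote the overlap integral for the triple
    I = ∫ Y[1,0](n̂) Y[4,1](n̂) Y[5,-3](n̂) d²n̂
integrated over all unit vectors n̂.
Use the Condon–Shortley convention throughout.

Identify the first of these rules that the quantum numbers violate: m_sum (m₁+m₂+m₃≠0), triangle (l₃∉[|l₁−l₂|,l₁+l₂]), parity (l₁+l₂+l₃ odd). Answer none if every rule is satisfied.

azimuthal sum: 0 + 1 − 3 = -2  ✗
3 ≤ 5 ≤ 5 (triangle on l)
L = 1 + 4 + 5 = 10 (even)

m_sum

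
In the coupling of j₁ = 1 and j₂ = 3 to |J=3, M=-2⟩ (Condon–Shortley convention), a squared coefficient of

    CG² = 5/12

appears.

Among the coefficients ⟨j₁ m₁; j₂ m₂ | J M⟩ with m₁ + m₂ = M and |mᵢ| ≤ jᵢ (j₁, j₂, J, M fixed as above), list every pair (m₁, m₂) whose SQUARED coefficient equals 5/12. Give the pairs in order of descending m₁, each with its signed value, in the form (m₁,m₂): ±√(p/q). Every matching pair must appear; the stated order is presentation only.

Admissible pairs with m₁+m₂ = M = -2: (-1,-1), (0,-2), (1,-3)
  (m₁,m₂)=(1,-3): CG² = 1/4, CG = +√(1/4)
  (m₁,m₂)=(0,-2): CG² = 1/3, CG = +√(1/3)
  (m₁,m₂)=(-1,-1): CG² = 5/12, CG = −√(5/12)   ← matches the target
Pairs with CG² = 5/12: (-1,-1): −√(5/12)

(-1,-1): −√(5/12)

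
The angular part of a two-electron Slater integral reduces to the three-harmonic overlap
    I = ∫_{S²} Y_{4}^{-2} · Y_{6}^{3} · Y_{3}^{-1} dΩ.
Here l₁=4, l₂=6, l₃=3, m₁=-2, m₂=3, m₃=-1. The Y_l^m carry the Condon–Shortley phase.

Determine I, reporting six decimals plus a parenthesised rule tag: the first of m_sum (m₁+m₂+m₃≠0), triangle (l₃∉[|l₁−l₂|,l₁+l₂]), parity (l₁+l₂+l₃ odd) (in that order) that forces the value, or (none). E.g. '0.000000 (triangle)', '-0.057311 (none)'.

0.000000 (parity)

l₁+l₂+l₃=13 is odd: 3j(l;000)=0 ⇒ I=0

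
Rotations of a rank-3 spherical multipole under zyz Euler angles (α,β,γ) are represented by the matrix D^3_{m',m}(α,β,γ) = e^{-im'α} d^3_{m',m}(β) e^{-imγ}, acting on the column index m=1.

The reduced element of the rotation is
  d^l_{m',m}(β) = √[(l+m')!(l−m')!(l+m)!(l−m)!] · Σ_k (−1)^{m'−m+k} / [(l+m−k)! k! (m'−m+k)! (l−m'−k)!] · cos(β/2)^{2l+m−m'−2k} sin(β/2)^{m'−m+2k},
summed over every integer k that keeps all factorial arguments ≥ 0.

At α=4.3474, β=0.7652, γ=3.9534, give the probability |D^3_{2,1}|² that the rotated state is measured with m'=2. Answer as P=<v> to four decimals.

Split into d^3_{2,1}(β=0.7652) × two z-phases.
c=cos(0.765200/2)=0.927697, s=sin(0.765200/2)=0.373334; N=√[120·1·24·2]=75.894664
Admissible k: 0..1 (factorial args all ≥0)
  k=0: (−1)^1·75.8947/(24)·0.9277^5·0.3733^1 = -0.811201
  k=1: (−1)^2·75.8947/(12)·0.9277^3·0.3733^3 = +0.262749
d^3_{2,1}(0.7652) = -0.811201 +0.262749 = -0.548452
|D^3_{2,1}|² = |d^3_{2,1}(β)|² = (-0.548452)² = 0.300800 (the z-rotation phases have unit modulus)

P=0.3008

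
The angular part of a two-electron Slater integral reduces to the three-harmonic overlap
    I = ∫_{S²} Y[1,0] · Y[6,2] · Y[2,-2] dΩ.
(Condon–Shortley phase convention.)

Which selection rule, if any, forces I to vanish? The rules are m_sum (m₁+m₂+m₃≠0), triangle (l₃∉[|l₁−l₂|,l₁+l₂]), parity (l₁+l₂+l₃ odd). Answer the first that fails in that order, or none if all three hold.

m₁+m₂+m₃ = 0 + 2 − 2 = 0  ✓
triangle: need |l₁−l₂| ≤ l₃ ≤ l₁+l₂ = [5,7]; l₃=2 is outside  ✗
parity: l₁+l₂+l₃ = 9 is odd

triangle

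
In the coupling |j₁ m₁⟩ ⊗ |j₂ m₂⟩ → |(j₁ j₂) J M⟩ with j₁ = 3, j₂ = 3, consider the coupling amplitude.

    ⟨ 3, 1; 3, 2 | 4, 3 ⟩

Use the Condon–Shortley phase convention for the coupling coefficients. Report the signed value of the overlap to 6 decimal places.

-0.301511

j₁+j₂−J=2  J+j₁−j₂=4  J−j₁+j₂=4  j₁+j₂+J+1=11
(j₁±m₁, j₂±m₂, J±M) = (4,2,5,1,7,1)
P² = 82944/11
sum k=1..2:
  [1] −1/144 = -1/144
  [2] +1/288 = 1/288
S = -1/288
C² = P²·S² = 1/11 ; C = -0.301511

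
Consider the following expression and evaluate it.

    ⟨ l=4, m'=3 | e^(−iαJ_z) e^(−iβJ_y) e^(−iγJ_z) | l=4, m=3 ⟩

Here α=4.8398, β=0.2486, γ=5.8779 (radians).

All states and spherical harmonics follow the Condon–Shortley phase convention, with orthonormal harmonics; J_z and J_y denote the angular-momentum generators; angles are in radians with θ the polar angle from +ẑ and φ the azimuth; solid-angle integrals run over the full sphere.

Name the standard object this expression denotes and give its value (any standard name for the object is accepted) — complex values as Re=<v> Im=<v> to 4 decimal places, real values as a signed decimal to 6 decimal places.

This is a Wigner D-matrix element — the rotation-matrix element ⟨l m'| R(α,β,γ) |l m⟩ in the angular-momentum basis.
Split into d^4_{3,3}(β=0.2486) × two z-phases.
Half-angle: c=0.992285, s=0.123980. N=√(5040·1·5040·1)=5040.000000
Admissible k: 0..1 (factorial args all ≥0)
  k=0: (−1)^0·5040.0000/(5040)·0.9923^8·0.1240^0 = +0.939919
  k=1: (−1)^1·5040.0000/(720)·0.9923^6·0.1240^2 = -0.102712
d^4_{3,3}(0.2486) = +0.939919 -0.102712 = +0.837207
D = (-0.372993-0.927834i)·(+0.837207)·(+0.347534+0.937667i) = +0.619844-0.562769i

Wigner D-matrix element, Re=0.6198 Im=-0.5628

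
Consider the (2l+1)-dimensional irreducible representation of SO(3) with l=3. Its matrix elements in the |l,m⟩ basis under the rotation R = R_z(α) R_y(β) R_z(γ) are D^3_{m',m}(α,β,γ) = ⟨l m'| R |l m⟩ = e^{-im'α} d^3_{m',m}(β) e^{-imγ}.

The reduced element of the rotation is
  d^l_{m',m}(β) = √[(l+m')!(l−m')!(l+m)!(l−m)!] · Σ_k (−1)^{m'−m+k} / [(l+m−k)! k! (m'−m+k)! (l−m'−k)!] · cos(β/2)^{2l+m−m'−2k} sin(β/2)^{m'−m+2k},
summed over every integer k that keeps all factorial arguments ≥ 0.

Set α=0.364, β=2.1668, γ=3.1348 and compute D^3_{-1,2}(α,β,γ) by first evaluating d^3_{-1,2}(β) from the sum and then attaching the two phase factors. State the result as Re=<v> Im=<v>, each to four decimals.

Re=-0.3248 Im=-0.1288

D^3_{-1,2}(0.3640,2.1668,3.1348) = e^{-i·-1·0.3640}·d^3_{-1,2}(2.1668)·e^{-i·2·3.1348}. Compute d first:
Half-angle: c=0.468327, s=0.883555. N=√(2·24·120·1)=75.894664
k∈{3,4} keeps every argument non-negative
  k=3: (−1)^0·75.8947/(12)·0.4683^3·0.8836^3 = +0.448104
  k=4: (−1)^1·75.8947/(24)·0.4683^1·0.8836^5 = -0.797476
d^3_{-1,2}(2.1668) = +0.448104 -0.797476 = -0.349372
Phases: e^{-i·(-1)·0.3640}=+0.934480+0.356015i, e^{-i·(2)·3.1348}=+0.999908+0.013585i ⇒ D=-0.324762-0.128806i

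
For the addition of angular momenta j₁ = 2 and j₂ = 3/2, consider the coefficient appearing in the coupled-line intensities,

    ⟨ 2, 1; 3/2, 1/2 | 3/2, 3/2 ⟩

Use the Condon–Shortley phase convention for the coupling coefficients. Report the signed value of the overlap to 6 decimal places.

j₁+j₂−J=2  J+j₁−j₂=2  J−j₁+j₂=1  j₁+j₂+J+1=6
(j₁±m₁, j₂±m₂, J±M) = (3,1,2,1,3,0)
P² = 8/5
sum k=1..1:
  [1] −1/2 = -1/2
S = -1/2
C² = P²·S² = 2/5 ; C = -0.632456

-0.632456  (= −√(2/5))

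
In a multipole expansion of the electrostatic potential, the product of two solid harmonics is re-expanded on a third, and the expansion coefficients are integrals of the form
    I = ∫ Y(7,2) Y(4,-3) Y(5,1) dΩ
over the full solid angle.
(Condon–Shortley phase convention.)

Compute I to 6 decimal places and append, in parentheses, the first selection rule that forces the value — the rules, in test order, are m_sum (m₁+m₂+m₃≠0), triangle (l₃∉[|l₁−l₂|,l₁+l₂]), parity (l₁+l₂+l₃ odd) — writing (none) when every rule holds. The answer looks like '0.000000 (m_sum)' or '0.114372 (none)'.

m-sum 0 ✓  L=16 even ✓  3≤5≤11 ✓
Π(2lᵢ+1) = 15×9×11 = 1485
triangle coeff Δ(7,4,5) = 1/6126120
Σ_t [2,4]: t=2:+1/69120 t=3:−1/20736 t=4:+1/69120 = -1/51840
(3j)²=280/21879 [(7 4 5; 0 0 0)], sign=+1
Σ_t [0,1]: t=0:+1/518400 t=1:−1/138240 = -11/2073600
(3j)²=77/4420 [(7 4 5; 2 -3 1)], sign=-1
⇒ 4πI² = 16170/48841
I = (-1)√(16170/48841/(4π)) = -0.16231468
No selection rule forces the value: the integral is nonzero (none).

-0.162315 (none)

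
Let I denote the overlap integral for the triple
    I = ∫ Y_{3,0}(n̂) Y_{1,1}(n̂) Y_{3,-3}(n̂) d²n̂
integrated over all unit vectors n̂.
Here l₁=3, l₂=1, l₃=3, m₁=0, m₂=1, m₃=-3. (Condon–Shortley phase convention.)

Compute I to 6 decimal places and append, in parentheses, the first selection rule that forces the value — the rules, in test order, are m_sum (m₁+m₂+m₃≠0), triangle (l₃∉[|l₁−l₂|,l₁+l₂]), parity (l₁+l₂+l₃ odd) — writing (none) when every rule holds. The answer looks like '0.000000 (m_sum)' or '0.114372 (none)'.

Σmᵢ = -2 ≠ 0, so the φ-integral vanishes; I = 0

0.000000 (m_sum)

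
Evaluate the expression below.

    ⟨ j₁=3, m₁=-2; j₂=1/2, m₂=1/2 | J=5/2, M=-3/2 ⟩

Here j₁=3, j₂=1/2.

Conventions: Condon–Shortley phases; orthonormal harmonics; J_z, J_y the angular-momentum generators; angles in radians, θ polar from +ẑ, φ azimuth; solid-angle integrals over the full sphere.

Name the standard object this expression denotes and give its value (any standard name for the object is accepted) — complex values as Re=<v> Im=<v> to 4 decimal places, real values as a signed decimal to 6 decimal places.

This is a Clebsch–Gordan (vector-coupling) coefficient.
√[6·1!5!0!/7! · 1!5!1!0!1!4!] = √(2880/7)
  +(−1)^1/∏(1,0,4,0,1,0)! = -1/24  (running -1/24)
⟨..|..⟩ = √(2880/7)·(-1/24) = -0.845154

Clebsch–Gordan coefficient, −√(5/7) ≈ -0.845154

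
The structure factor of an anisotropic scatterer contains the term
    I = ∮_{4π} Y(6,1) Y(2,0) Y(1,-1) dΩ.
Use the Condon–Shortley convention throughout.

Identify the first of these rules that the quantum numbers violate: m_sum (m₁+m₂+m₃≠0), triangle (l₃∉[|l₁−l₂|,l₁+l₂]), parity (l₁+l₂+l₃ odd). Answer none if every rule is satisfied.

triangle

m₁+m₂+m₃ = 1 + 0 − 1 = 0  ✓
triangle: need |l₁−l₂| ≤ l₃ ≤ l₁+l₂ = [4,8]; l₃=1 is outside  ✗
parity: l₁+l₂+l₃ = 9 is odd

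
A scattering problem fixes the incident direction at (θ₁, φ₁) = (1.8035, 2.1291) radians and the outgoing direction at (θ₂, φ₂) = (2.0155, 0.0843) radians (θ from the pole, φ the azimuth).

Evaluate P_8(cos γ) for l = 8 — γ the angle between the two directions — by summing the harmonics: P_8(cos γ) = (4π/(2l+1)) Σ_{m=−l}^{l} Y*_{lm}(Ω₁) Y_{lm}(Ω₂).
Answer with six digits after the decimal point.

Expand P_8 via completeness: Σ_{m} conj(Y_{8,m}) at Ω₁ times Y_{8,m} at Ω₂ —
  m=-8: Y*=(-0.100859, -0.401760)  Y=(0.177566, -0.141954)  product (-0.074940, -0.057022)
  m=-7: Y*=(0.272380, -0.282856)  Y=(-0.360050, 0.241126)  product (-0.029867, 0.167520)
  m=-6: Y*=(-0.063236, -0.013361)  Y=(0.316500, -0.175296)  product (-0.022356, 0.006856)
  m=-5: Y*=(-0.123550, -0.338390)  Y=(0.042874, -0.019224)  product (-0.011802, -0.012133)
  m=-4: Y*=(0.037092, -0.047554)  Y=(-0.336149, 0.117850)  product (-0.006864, 0.020356)
  m=-3: Y*=(-0.318866, -0.033319)  Y=(0.127387, -0.032921)  product (-0.041716, 0.006253)
  m=-2: Y*=(-0.049848, -0.102100)  Y=(0.289166, -0.049221)  product (-0.019440, -0.027070)
  m=-1: Y*=(-0.158095, 0.253118)  Y=(-0.193895, 0.016384)  product (0.026507, -0.051669)
  m=+0: Y*=(-0.128700, -0.000000)  Y=(-0.267366, 0.000000)  product (0.034410, 0.000000)
  m=+1: Y*=(0.158095, 0.253118)  Y=(0.193895, 0.016384)  product (0.026507, 0.051669)
  m=+2: Y*=(-0.049848, 0.102100)  Y=(0.289166, 0.049221)  product (-0.019440, 0.027070)
  m=+3: Y*=(0.318866, -0.033319)  Y=(-0.127387, -0.032921)  product (-0.041716, -0.006253)
  m=+4: Y*=(0.037092, 0.047554)  Y=(-0.336149, -0.117850)  product (-0.006864, -0.020356)
  m=+5: Y*=(0.123550, -0.338390)  Y=(-0.042874, -0.019224)  product (-0.011802, 0.012133)
  m=+6: Y*=(-0.063236, 0.013361)  Y=(0.316500, 0.175296)  product (-0.022356, -0.006856)
  m=+7: Y*=(-0.272380, -0.282856)  Y=(0.360050, 0.241126)  product (-0.029867, -0.167520)
  m=+8: Y*=(-0.100859, 0.401760)  Y=(0.177566, 0.141954)  product (-0.074940, 0.057022)
Total Σ_m = (-0.326548, 0.000000). Multiply by 0.739198: (-0.241384, 0.000000). P_8(cos γ) = -0.241384

-0.241384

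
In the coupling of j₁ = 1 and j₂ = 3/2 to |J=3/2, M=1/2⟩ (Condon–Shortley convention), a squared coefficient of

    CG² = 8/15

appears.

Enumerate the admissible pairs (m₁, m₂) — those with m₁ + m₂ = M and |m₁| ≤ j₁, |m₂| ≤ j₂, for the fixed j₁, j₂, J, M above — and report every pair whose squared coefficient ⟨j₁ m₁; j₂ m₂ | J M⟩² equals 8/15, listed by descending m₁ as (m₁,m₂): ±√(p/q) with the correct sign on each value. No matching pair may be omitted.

Admissible pairs with m₁+m₂ = M = 1/2: (-1,3/2), (0,1/2), (1,-1/2)
  (m₁,m₂)=(1,-1/2): CG² = 8/15, CG = +√(8/15)   ← matches the target
  (m₁,m₂)=(0,1/2): CG² = 1/15, CG = −√(1/15)
  (m₁,m₂)=(-1,3/2): CG² = 2/5, CG = −√(2/5)
Pairs with CG² = 8/15: (1,-1/2): +√(8/15)

(1,-1/2): +√(8/15)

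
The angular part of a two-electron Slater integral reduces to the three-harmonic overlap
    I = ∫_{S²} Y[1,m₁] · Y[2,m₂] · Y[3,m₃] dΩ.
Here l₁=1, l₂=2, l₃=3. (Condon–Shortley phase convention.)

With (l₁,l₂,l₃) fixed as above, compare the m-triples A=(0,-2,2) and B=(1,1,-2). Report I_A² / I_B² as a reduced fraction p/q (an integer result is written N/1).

Shared (l₁,l₂,l₃)=(1,2,3): N and (l;000)² cancel in I_A²/I_B².
A: Δ = 0!·2!·4!/7! = 1/105; Racah Σ t=0..0: t=0:+1/24 = 1/24; ⇒ 3j(1 2 3; 0 -2 2)² = 1/21, sgn -1
B: Δ = 0!·2!·4!/7! = 1/105; Racah Σ t=0..0: t=0:+1/12 = 1/12; ⇒ 3j(1 2 3; 1 1 -2)² = 2/21, sgn -1
I_A²/I_B² = (1/21)/(2/21) = 1/2

1/2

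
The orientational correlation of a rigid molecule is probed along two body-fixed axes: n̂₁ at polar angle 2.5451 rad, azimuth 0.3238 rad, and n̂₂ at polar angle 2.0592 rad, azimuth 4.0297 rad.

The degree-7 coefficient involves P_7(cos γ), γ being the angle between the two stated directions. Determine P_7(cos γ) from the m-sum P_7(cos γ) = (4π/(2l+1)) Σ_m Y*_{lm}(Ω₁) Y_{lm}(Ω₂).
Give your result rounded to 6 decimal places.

Addition theorem: P_7(cos γ) = (4π/15) Σ_m Y*_{lm}(Ω₁) Y_{lm}(Ω₂), m = −7…7:
  [-7]  conj(Y_{7,-7})(Ω₁) = (-0.005658, 0.006774) ; Y_{7,-7}(Ω₂) = (-0.208957, -0.013902) ; Δ = (0.001276, -0.001337)
  [-6]  conj(Y_{7,-6})(Ω₁) = (0.017679, -0.045311) ; Y_{7,-6}(Ω₂) = (-0.240639, -0.339756) ; Δ = (-0.019649, 0.004897)
  [-5]  conj(Y_{7,-5})(Ω₁) = (-0.007811, 0.161910) ; Y_{7,-5}(Ω₂) = (0.098531, -0.353469) ; Δ = (0.056461, 0.018714)
  [-4]  conj(Y_{7,-4})(Ω₁) = (-0.097025, -0.343096) ; Y_{7,-4}(Ω₂) = (-0.026467, 0.011530) ; Δ = (0.006524, 0.007962)
  [-3]  conj(Y_{7,-3})(Ω₁) = (0.274561, 0.401845) ; Y_{7,-3}(Ω₂) = (-0.311256, -0.160965) ; Δ = (-0.020776, -0.169272)
  [-2]  conj(Y_{7,-2})(Ω₁) = (-0.218304, -0.165130) ; Y_{7,-2}(Ω₂) = (-0.026702, -0.128152) ; Δ = (-0.015333, 0.032385)
  [-1]  conj(Y_{7,-1})(Ω₁) = (-0.235946, -0.079186) ; Y_{7,-1}(Ω₂) = (-0.188839, 0.232240) ; Δ = (0.062946, -0.039843)
  [+0]  conj(Y_{7,0})(Ω₁) = (0.366752, -0.000000) ; Y_{7,0}(Ω₂) = (-0.171052, 0.000000) ; Δ = (-0.062734, 0.000000)
  [+1]  conj(Y_{7,1})(Ω₁) = (0.235946, -0.079186) ; Y_{7,1}(Ω₂) = (0.188839, 0.232240) ; Δ = (0.062946, 0.039843)
  [+2]  conj(Y_{7,2})(Ω₁) = (-0.218304, 0.165130) ; Y_{7,2}(Ω₂) = (-0.026702, 0.128152) ; Δ = (-0.015333, -0.032385)
  [+3]  conj(Y_{7,3})(Ω₁) = (-0.274561, 0.401845) ; Y_{7,3}(Ω₂) = (0.311256, -0.160965) ; Δ = (-0.020776, 0.169272)
  [+4]  conj(Y_{7,4})(Ω₁) = (-0.097025, 0.343096) ; Y_{7,4}(Ω₂) = (-0.026467, -0.011530) ; Δ = (0.006524, -0.007962)
  [+5]  conj(Y_{7,5})(Ω₁) = (0.007811, 0.161910) ; Y_{7,5}(Ω₂) = (-0.098531, -0.353469) ; Δ = (0.056461, -0.018714)
  [+6]  conj(Y_{7,6})(Ω₁) = (0.017679, 0.045311) ; Y_{7,6}(Ω₂) = (-0.240639, 0.339756) ; Δ = (-0.019649, -0.004897)
  [+7]  conj(Y_{7,7})(Ω₁) = (0.005658, 0.006774) ; Y_{7,7}(Ω₂) = (0.208957, -0.013902) ; Δ = (0.001276, 0.001337)
Accumulated sum (0.080165, -0.000000); after 4π/(2l+1) scaling, (0.067159, -0.000000) ⇒ P_7 = 0.067159

0.067159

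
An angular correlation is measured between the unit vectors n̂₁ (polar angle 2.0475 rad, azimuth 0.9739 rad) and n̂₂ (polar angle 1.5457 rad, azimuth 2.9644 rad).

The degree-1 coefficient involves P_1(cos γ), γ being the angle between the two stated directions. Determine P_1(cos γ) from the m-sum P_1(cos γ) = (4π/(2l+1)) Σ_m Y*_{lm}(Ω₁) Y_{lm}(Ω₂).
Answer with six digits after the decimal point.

Term-by-term m-sum for l=1 (normalisation 4π/3 = 4.188790):
  term(m=-1) = (-0.043204, -0.096823)   from Y*(Ω₁)=(0.172544, 0.253895), Y(Ω₂)=(-0.339977, -0.060880)
  term(m=+0) = (-0.002749, -0.000000)   from Y*(Ω₁)=(-0.224197, -0.000000), Y(Ω₂)=(0.012261, 0.000000)
  term(m=+1) = (-0.043204, 0.096823)   from Y*(Ω₁)=(-0.172544, 0.253895), Y(Ω₂)=(0.339977, -0.060880)
Σ over m = (-0.089157, 0.000000); ×(4π/3) → (-0.373460, 0.000000). Real part: -0.373460

-0.373460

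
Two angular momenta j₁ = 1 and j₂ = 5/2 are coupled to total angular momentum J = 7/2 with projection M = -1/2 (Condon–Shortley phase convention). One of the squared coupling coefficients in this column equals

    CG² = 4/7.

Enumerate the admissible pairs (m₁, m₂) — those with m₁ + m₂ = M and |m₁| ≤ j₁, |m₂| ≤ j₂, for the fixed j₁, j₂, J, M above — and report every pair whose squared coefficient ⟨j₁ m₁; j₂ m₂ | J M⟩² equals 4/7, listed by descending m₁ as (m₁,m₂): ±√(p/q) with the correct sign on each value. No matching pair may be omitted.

(0,-1/2): +√(4/7)

Admissible pairs with m₁+m₂ = M = -1/2: (-1,1/2), (0,-1/2), (1,-3/2)
  (m₁,m₂)=(1,-3/2): CG² = 1/7, CG = +√(1/7)
  (m₁,m₂)=(0,-1/2): CG² = 4/7, CG = +√(4/7)   ← matches the target
  (m₁,m₂)=(-1,1/2): CG² = 2/7, CG = +√(2/7)
Pairs with CG² = 4/7: (0,-1/2): +√(4/7)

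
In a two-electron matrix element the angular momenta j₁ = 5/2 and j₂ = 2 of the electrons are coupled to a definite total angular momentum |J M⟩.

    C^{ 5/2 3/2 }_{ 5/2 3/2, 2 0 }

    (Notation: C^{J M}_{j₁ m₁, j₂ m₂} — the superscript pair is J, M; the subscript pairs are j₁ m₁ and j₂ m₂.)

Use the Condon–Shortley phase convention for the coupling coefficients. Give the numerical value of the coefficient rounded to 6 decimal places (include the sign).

−√(1/70) = -0.119523

√[6·2!3!2!/8! · 4!1!2!2!4!1!] = √(288/35)
  +(−1)^0/∏(0,2,1,2,2,0)! = 1/8  (running 1/8)
  +(−1)^1/∏(1,1,0,1,3,1)! = -1/6  (running -1/24)
⟨..|..⟩ = √(288/35)·(-1/24) = -0.119523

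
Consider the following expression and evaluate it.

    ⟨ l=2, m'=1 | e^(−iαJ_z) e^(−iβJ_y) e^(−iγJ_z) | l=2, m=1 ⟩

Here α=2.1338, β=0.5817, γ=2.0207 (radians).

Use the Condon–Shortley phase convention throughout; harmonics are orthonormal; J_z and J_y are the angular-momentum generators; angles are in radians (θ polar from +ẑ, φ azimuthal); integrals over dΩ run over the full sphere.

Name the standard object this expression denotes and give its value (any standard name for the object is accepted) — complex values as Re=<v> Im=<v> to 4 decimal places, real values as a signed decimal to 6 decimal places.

This is a Wigner D-matrix element — the rotation-matrix element ⟨l m'| R(α,β,γ) |l m⟩ in the angular-momentum basis.
D^2_{1,1}(2.1338,0.5817,2.0207) = e^{-i·1·2.1338}·d^2_{1,1}(0.5817)·e^{-i·1·2.0207}. Compute d first:
With c≡cos(β/2)=0.958000 and s≡sin(β/2)=0.286767, N=[6·1·6·1]^{1/2}=6.000000
Admissible k: 0..1 (factorial args all ≥0)
  k=0: (−1)^0·6.0000/(6)·0.9580^4·0.2868^0 = +0.842292
  k=1: (−1)^1·6.0000/(2)·0.9580^2·0.2868^2 = -0.226417
d^2_{1,1}(0.5817) = +0.842292 -0.226417 = +0.615875
D = (-0.533729-0.845656i)·(+0.615875)·(-0.434879-0.900489i) = -0.326042+0.522493i

Wigner D-matrix element, Re=-0.3260 Im=0.5225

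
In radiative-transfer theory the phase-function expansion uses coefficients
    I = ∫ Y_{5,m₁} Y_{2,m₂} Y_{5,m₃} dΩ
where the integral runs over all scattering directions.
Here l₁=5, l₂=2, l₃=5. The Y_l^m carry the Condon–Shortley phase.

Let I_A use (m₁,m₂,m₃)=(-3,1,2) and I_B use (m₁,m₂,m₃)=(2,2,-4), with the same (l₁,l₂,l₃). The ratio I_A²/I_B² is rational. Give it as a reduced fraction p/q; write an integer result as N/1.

Same 5,2,5: normalisation and zero-m 3j drop out of the ratio.
A: Δ: 2! 8! 2! / 13! → 1/38610; sum: t=1:−1/10080 t=2:+1/2880 = 1/4032; 3j²(5 2 5; -3 1 2) = Δ·Π!·Σ² = 10/429  (sign -1)
B: Δ: 2! 8! 2! / 13! → 1/38610; sum: t=2:+1/20160 = 1/20160; 3j²(5 2 5; 2 2 -4) = Δ·Π!·Σ² = 12/715  (sign -1)
I_A²/I_B² = (10/429)/(12/715) = 25/18

25/18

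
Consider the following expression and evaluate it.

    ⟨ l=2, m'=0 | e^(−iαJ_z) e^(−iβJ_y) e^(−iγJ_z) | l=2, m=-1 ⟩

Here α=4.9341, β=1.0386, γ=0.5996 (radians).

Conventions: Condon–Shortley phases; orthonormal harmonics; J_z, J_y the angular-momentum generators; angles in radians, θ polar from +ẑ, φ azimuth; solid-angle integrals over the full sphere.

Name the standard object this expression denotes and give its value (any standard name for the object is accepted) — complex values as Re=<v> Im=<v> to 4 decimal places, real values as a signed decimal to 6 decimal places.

Wigner D-matrix element, Re=-0.4421 Im=-0.3022

This is a Wigner D-matrix element — the rotation-matrix element ⟨l m'| R(α,β,γ) |l m⟩ in the angular-momentum basis.
Split into d^2_{0,-1}(β=1.0386) × two z-phases.
Half-angle: c=0.868167, s=0.496273. N=√(2·2·1·6)=4.898979
k: max(0,(-1)−(0))=0 … min(2+(-1),2−(0))=1
  k=0: (−1)^1·4.8990/(2)·0.8682^3·0.4963^1 = -0.795436
  k=1: (−1)^2·4.8990/(2)·0.8682^1·0.4963^3 = +0.259920
d^2_{0,-1}(1.0386) = -0.795436 +0.259920 = -0.535516
Attach z-rotation phases: D = e^{-i(0)(4.9341)}·(-0.535516)·e^{-i(-1)(0.5996)} = -0.442102-0.302198i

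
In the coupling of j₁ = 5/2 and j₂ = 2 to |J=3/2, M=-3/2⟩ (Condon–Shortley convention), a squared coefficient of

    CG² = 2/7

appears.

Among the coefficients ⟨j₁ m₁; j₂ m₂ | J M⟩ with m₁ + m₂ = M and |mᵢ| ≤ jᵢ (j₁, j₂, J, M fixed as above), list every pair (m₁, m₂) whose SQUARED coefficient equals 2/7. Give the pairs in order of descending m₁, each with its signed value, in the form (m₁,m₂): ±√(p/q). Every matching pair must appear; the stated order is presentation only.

Admissible pairs with m₁+m₂ = M = -3/2: (-5/2,1), (-3/2,0), (-1/2,-1), (1/2,-2)
  (m₁,m₂)=(1/2,-2): CG² = 4/35, CG = +√(4/35)
  (m₁,m₂)=(-1/2,-1): CG² = 9/35, CG = −√(9/35)
  (m₁,m₂)=(-3/2,0): CG² = 12/35, CG = +√(12/35)
  (m₁,m₂)=(-5/2,1): CG² = 2/7, CG = −√(2/7)   ← matches the target
Pairs with CG² = 2/7: (-5/2,1): −√(2/7)

(-5/2,1): −√(2/7)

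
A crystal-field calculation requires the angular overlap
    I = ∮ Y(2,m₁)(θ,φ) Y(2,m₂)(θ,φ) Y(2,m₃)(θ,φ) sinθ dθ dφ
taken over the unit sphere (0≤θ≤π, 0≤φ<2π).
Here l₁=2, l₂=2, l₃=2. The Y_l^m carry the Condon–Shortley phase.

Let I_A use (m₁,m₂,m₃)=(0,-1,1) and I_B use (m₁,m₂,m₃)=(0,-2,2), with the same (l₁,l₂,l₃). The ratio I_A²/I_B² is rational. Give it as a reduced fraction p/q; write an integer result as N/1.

Shared (l₁,l₂,l₃)=(2,2,2): N and (l;000)² cancel in I_A²/I_B².
A: Δ = 2!·2!·2!/7! = 1/630; Racah Σ t=0..1: t=0:+1/4 t=1:−1/2 = -1/4; ⇒ 3j(2 2 2; 0 -1 1)² = 1/70, sgn +1
B: Δ = 2!·2!·2!/7! = 1/630; Racah Σ t=0..0: t=0:+1/8 = 1/8; ⇒ 3j(2 2 2; 0 -2 2)² = 2/35, sgn +1
I_A²/I_B² = (1/70)/(2/35) = 1/4

1/4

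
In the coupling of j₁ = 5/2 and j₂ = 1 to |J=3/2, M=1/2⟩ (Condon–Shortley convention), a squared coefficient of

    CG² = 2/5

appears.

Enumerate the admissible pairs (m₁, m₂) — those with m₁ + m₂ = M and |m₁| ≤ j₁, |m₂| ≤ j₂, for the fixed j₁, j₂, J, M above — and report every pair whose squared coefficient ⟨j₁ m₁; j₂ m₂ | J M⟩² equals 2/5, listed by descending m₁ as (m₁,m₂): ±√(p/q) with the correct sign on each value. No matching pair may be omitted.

Admissible pairs with m₁+m₂ = M = 1/2: (-1/2,1), (1/2,0), (3/2,-1)
  (m₁,m₂)=(3/2,-1): CG² = 2/5, CG = +√(2/5)   ← matches the target
  (m₁,m₂)=(1/2,0): CG² = 2/5, CG = −√(2/5)   ← matches the target
  (m₁,m₂)=(-1/2,1): CG² = 1/5, CG = +√(1/5)
Pairs with CG² = 2/5: (3/2,-1): +√(2/5); (1/2,0): −√(2/5)

(3/2,-1): +√(2/5); (1/2,0): −√(2/5)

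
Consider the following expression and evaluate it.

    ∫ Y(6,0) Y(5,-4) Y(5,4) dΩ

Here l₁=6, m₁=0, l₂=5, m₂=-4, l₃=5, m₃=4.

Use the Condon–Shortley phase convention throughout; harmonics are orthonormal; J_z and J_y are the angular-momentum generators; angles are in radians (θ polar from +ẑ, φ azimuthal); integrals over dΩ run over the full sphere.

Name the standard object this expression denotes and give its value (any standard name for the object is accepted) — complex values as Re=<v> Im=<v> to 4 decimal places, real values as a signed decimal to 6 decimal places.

This is a Gaunt coefficient — the integral of a triple product of spherical harmonics over the sphere.
Checks pass: Σm=0; 16 even; l₃=5∈[1,11].
(2·6+1)(2·5+1)(2·5+1) = 1573
Δ: 6! 6! 4! / 17! → 1/28588560
sum: t=1:−1/345600 t=2:+1/13824 t=3:−1/5184 t=4:+1/13824 t=5:−1/345600 = -7/129600
3j²(6 5 5; 0 0 0) = Δ·Π!·Σ² = 80/7293  (sign +1)
sum: t=0:+1/3110400 t=1:−1/345600 = -1/388800
3j²(6 5 5; 0 -4 4) = Δ·Π!·Σ² = 192/12155  (sign +1)
combine: 4πI² = 1573·80/7293·192/12155 = 1024/3757
take √, sign +1: I = 0.14727345

Gaunt coefficient, +0.147273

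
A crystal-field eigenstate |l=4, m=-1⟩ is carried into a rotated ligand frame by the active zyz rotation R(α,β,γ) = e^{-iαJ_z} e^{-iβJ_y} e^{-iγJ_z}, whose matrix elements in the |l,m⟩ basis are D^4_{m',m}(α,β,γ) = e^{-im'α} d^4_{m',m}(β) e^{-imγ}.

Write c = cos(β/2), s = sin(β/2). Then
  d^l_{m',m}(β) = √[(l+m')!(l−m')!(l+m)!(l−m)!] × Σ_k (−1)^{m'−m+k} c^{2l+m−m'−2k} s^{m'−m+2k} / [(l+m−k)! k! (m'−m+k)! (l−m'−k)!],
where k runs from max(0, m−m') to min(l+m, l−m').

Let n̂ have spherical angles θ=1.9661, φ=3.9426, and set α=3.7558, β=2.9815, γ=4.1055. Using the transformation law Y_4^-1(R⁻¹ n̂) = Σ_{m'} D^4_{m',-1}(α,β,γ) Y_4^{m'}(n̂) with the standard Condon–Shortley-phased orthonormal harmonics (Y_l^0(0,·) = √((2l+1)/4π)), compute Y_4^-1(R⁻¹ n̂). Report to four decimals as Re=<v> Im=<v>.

Need the full column D^4_{m',-1} for m'=−4..4 at α=3.7558, β=2.9815, γ=4.1055.
cos(β/2)=0.079961, sin(β/2)=0.996798
d^4_{-4,-1}: single k=3 term ⇒ +0.000024;  D = +0.000023+0.000007i
d^4_{-3,-1}: k∈[2..3] ⇒ +0.000002 -0.000534 = -0.000532;  D = +0.000502-0.000175i
d^4_{-2,-1}: k∈[1..3] ⇒ +0.000000 -0.000069 +0.007115 = +0.007047;  D = +0.004103-0.005729i
d^4_{-1,-1}: k∈[0..3] ⇒ +0.000000 -0.000004 +0.001211 -0.062719 = -0.061512;  D = +0.000450-0.061510i
d^4_{0,-1}: k∈[0..3] ⇒ -0.000000 +0.000087 -0.013500 +0.349657 = +0.336244;  D = -0.191765-0.276200i
d^4_{1,-1}: k∈[0..3] ⇒ +0.000003 -0.001211 +0.094078 -0.974669 = -0.881799;  D = -0.828429-0.302118i
d^4_{2,-1}: k∈[0..2] ⇒ -0.000046 +0.010673 -0.331714 = -0.321087;  D = +0.309920-0.083943i
d^4_{3,-1}: k∈[0..1] ⇒ +0.000534 -0.049782 = -0.049248;  D = -0.031427+0.037917i
d^4_{4,-1}: single k=0 term ⇒ -0.003765;  D = +0.000293-0.003754i
Y_4^{m'}(θ=1.9661,φ=3.9426) and Σ D·Y over m':
  (+0.0000+0.0000i)·(-0.3204+0.0200i)  (+0.0005-0.0002i)·(-0.2801-0.2551i)  (+0.0041-0.0057i)·(-0.0003-0.0108i)  (+0.0005-0.0615i)·(-0.2296+0.2369i)  (-0.1918-0.2762i)·(-0.0718+0.0000i)  (-0.8284-0.3021i)·(+0.2296+0.2369i)  (+0.3099-0.0839i)·(-0.0003+0.0108i)  (-0.0314+0.0379i)·(+0.2801-0.2551i)  (+0.0003-0.0038i)·(-0.3204-0.0200i)
Y_4^-1(R⁻¹ n̂) = -0.089141-0.208414i

Re=-0.0891 Im=-0.2084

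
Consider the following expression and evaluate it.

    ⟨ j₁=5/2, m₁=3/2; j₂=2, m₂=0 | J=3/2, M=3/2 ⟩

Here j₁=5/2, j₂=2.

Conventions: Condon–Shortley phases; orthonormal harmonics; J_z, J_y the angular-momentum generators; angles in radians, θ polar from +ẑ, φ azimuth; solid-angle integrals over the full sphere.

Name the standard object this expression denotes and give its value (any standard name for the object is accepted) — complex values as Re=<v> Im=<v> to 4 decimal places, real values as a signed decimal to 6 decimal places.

Clebsch–Gordan coefficient, −√(12/35) ≈ -0.585540

This is a Clebsch–Gordan (vector-coupling) coefficient.
triangle: 3!·2!·1!/7! = 12/5040
(j±m)!: 4!·1!·2!·2!·3!·0! = 576
prefactor² = (2J+1)·Δ·N² = 192/35
  k=1: −1/(1!·2!·0!·1!·2!·0!) = -1/4
Σ = -1/4  ⇒  CG² = 192/35·(-1/4)² = 12/35
CG = −√(12/35) = -0.585540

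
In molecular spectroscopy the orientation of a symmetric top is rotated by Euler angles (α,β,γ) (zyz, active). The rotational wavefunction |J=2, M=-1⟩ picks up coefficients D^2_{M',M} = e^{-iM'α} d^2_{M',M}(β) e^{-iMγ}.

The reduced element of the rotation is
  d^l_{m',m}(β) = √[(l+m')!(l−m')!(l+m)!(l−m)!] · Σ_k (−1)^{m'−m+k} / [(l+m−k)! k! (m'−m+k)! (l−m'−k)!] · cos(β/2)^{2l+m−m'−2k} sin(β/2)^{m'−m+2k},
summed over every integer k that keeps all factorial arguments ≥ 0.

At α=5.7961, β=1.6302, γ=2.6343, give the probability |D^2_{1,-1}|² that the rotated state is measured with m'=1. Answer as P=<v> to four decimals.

D^2_{1,-1}(5.7961,1.6302,2.6343) = e^{-i·1·5.7961}·d^2_{1,-1}(1.6302)·e^{-i·-1·2.6343}. Compute d first:
Half-angle: c=0.685796, s=0.727794. N=√(6·1·1·6)=6.000000
k∈{0,1} keeps every argument non-negative
  k=0: (−1)^2·6.0000/(2)·0.6858^2·0.7278^2 = +0.747357
  k=1: (−1)^3·6.0000/(6)·0.6858^0·0.7278^4 = -0.280566
d^2_{1,-1}(1.6302) = +0.747357 -0.280566 = +0.466791
|D^2_{1,-1}|² = |d^2_{1,-1}(β)|² = (+0.466791)² = 0.217894 (the z-rotation phases have unit modulus)

P=0.2179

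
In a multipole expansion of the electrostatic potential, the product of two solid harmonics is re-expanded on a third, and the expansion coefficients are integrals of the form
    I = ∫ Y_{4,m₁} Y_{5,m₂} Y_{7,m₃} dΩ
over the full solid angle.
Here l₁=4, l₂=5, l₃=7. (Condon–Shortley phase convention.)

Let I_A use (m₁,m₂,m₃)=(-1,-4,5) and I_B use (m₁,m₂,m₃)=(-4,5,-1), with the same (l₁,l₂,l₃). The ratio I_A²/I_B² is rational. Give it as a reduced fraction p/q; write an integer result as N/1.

Shared (l₁,l₂,l₃)=(4,5,7): N and (l;000)² cancel in I_A²/I_B².
A: Δ = 2!·6!·8!/17! = 1/6126120; Racah Σ t=0..1: t=0:+1/1209600 t=1:−1/1935360 = 1/3225600; ⇒ 3j(4 5 7; -1 -4 5)² = 243/61880, sgn +1
B: Δ = 2!·6!·8!/17! = 1/6126120; Racah Σ t=2..2: t=2:+1/58060800 = 1/58060800; ⇒ 3j(4 5 7; -4 5 -1)² = 1/4862, sgn +1
I_A²/I_B² = (243/61880)/(1/4862) = 2673/140

2673/140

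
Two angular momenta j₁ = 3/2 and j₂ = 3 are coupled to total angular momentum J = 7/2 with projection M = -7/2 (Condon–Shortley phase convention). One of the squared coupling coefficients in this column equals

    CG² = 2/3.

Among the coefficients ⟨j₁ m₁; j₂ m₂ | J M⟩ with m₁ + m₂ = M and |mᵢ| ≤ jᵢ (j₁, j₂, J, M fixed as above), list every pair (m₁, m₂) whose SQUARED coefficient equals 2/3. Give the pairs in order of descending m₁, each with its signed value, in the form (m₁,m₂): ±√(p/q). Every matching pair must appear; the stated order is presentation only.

(-1/2,-3): +√(2/3)

Admissible pairs with m₁+m₂ = M = -7/2: (-3/2,-2), (-1/2,-3)
  (m₁,m₂)=(-1/2,-3): CG² = 2/3, CG = +√(2/3)   ← matches the target
  (m₁,m₂)=(-3/2,-2): CG² = 1/3, CG = −√(1/3)
Pairs with CG² = 2/3: (-1/2,-3): +√(2/3)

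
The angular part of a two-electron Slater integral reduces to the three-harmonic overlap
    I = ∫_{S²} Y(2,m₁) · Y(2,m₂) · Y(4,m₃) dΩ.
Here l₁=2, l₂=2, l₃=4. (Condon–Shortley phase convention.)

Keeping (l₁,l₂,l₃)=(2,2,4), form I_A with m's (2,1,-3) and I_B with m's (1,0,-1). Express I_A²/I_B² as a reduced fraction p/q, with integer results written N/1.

Shared (l₁,l₂,l₃)=(2,2,4): N and (l;000)² cancel in I_A²/I_B².
A: Δ = 0!·4!·4!/9! = 1/630; Racah Σ t=0..0: t=0:+1/144 = 1/144; ⇒ 3j(2 2 4; 2 1 -3)² = 1/18, sgn -1
B: Δ = 0!·4!·4!/9! = 1/630; Racah Σ t=0..0: t=0:+1/24 = 1/24; ⇒ 3j(2 2 4; 1 0 -1)² = 1/21, sgn -1
I_A²/I_B² = (1/18)/(1/21) = 7/6

7/6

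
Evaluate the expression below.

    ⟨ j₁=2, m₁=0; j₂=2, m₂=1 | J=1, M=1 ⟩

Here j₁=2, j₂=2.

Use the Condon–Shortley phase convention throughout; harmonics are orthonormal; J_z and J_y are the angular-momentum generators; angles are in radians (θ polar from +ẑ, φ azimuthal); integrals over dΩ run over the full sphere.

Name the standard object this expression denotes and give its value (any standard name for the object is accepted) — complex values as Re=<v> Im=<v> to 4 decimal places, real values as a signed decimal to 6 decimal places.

This is a Clebsch–Gordan (vector-coupling) coefficient.
√[3·3!1!1!/6! · 2!2!3!1!2!0!] = √(6/5)
  +(−1)^2/∏(2,1,0,1,1,0)! = 1/2  (running 1/2)
⟨..|..⟩ = √(6/5)·(1/2) = +0.547723

Clebsch–Gordan coefficient, +√(3/10) ≈ +0.547723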